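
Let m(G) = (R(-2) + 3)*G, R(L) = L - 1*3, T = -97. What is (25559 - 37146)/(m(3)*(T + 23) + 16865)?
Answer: -11587/17309 ≈ -0.66942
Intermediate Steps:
R(L) = -3 + L (R(L) = L - 3 = -3 + L)
m(G) = -2*G (m(G) = ((-3 - 2) + 3)*G = (-5 + 3)*G = -2*G)
(25559 - 37146)/(m(3)*(T + 23) + 16865) = (25559 - 37146)/((-2*3)*(-97 + 23) + 16865) = -11587/(-6*(-74) + 16865) = -11587/(444 + 16865) = -11587/17309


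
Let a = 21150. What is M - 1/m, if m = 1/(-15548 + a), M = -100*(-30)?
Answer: -2602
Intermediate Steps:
M = 3000
m = 1/5602 (m = 1/(-15548 + 21150) = 1/5602 ≈ 0.00017851)
M - 1/m = 3000 - 1/1/5602 = 3000 - 1*5602 = 3000 - 5602 = -2602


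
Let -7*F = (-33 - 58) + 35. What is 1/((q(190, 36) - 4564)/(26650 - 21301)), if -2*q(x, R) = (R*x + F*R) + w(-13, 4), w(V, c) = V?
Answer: -10698/16243 ≈ -0.65862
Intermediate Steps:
F = 8 (F = -((-33 - 58) + 35)/7 = -(-91 + 35)/7 = -⅐*(-56) = 8)
q(x, R) = 13/2 - 4*R - R*x/2 (q(x, R) = -((R*x + 8*R) - 13)/2 = -((8*R + R*x) - 13)/2 = -(-13 + 8*R + R*x)/2 = 13/2 - 4*R - R*x/2)
1/((q(190, 36) - 4564)/(26650 - 21301)) = 1/(((13/2 - 4*36 - ½*36*190) - 4564)/(26650 - 21301)) = 1/(((13/2 - 144 - 3420) - 4564)/5349) = 1/((-7115/2 - 4564)*(1/5349)) = 1/(-16243/2*1/5349) = 1/(-16243/10698) = -10698/16243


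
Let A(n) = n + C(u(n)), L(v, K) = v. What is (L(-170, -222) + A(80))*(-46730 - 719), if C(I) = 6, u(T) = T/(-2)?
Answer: 3985716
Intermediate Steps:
u(T) = -T/2 (u(T) = T*(-½) = -T/2)
A(n) = 6 + n (A(n) = n + 6 = 6 + n)
(L(-170, -222) + A(80))*(-46730 - 719) = (-170 + (6 + 80))*(-46730 - 719) = (-170 + 86)*(-47449) = -84*(-47449) = 3985716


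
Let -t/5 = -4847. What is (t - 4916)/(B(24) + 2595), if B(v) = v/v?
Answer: 19319/2596 ≈ 7.4418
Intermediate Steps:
t = 24235 (t = -5*(-4847) = 24235)
B(v) = 1
(t - 4916)/(B(24) + 2595) = (24235 - 4916)/(1 + 2595) = 19319/2596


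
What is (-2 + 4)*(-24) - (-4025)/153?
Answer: -3319/153 ≈ -21.693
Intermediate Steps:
(-2 + 4)*(-24) - (-4025)/153 = 2*(-24) - (-4025)/153 = -48 - 35*(-115/153) = -48 + 4025/153 = -3319/153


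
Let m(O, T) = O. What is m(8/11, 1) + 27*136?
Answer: 40400/11 ≈ 3672.7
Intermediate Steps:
m(8/11, 1) + 27*136 = 8/11 + 27*136 = 8*(1/11) + 3672 = 8/11 + 3672 = 40400/11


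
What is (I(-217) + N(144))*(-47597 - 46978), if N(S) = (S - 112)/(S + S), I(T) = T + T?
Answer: 123105125/3 ≈ 4.1035e+7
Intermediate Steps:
I(T) = 2*T
N(S) = (-112 + S)/(2*S) (N(S) = (-112 + S)/((2*S)) = (-112 + S)*(1/(2*S)) = (-112 + S)/(2*S))
(I(-217) + N(144))*(-47597 - 46978) = (2*(-217) + (½)*(-112 + 144)/144)*(-47597 - 46978) = (-434 + (½)*(1/144)*32)*(-94575) = (-434 + ⅑)*(-94575) = -3905/9*(-94575) = 123105125/3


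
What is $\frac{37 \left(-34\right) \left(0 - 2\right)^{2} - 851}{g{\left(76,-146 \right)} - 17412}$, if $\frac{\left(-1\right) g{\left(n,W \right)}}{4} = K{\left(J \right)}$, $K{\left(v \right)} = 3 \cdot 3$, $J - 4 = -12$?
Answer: $\frac{1961}{5816} \approx 0.33717$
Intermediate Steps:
$J = -8$ ($J = 4 - 12 = -8$)
$K{\left(v \right)} = 9$
$g{\left(n,W \right)} = -36$ ($g{\left(n,W \right)} = \left(-4\right) 9 = -36$)
$\frac{37 \left(-34\right) \left(0 - 2\right)^{2} - 851}{g{\left(76,-146 \right)} - 17412} = \frac{37 \left(-34\right) \left(0 - 2\right)^{2} - 851}{-36 - 17412} = \frac{- 1258 \left(-2\right)^{2} - 851}{-17448} = \left(\left(-1258\right) 4 - 851\right) \left(- \frac{1}{17448}\right) = \left(-5032 - 851\right) \left(- \frac{1}{17448}\right) = \left(-5883\right) \left(- \frac{1}{17448}\right) = \frac{1961}{5816}$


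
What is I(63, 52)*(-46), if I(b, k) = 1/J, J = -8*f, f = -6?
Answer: -23/24 ≈ -0.95833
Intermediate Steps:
J = 48 (J = -8*(-6) = 48)
I(b, k) = 1/48
I(63, 52)*(-46) = (1/48)*(-46) = -23/24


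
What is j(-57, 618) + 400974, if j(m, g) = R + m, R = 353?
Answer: 401270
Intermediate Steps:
j(m, g) = 353 + m
j(-57, 618) + 400974 = (353 - 57) + 400974 = 296 + 400974 = 401270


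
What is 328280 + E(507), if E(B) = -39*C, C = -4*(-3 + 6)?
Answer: 328748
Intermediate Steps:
C = -12 (C = -4*3 = -12)
E(B) = 468 (E(B) = -39*(-12) = 468)
328280 + E(507) = 328280 + 468 = 328748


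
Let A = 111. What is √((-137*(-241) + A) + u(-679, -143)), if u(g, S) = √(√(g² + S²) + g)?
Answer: √(33128 + √(-679 + √481490)) ≈ 182.02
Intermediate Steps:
u(g, S) = √(g + √(S² + g²)) (u(g, S) = √(√(S² + g²) + g) = √(g + √(S² + g²)))
√((-137*(-241) + A) + u(-679, -143)) = √((-137*(-241) + 111) + √(-679 + √((-143)² + (-679)²))) = √((33017 + 111) + √(-679 + √(20449 + 461041))) = √(33128 + √(-679 + √481490))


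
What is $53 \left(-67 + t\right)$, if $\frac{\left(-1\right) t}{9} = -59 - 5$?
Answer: $26977$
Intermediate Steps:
$t = 576$ ($t = - 9 \left(-59 - 5\right) = \left(-9\right) \left(-64\right) = 576$)
$53 \left(-67 + t\right) = 53 \left(-67 + 576\right) = 53 \cdot 509 = 26977$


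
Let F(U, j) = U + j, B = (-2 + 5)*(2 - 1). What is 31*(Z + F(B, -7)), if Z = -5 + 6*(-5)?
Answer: -1209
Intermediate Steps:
B = 3 (B = 3*1 = 3)
Z = -35 (Z = -5 - 30 = -35)
31*(Z + F(B, -7)) = 31*(-35 + (3 - 7)) = 31*(-35 - 4) = 31*(-39) = -1209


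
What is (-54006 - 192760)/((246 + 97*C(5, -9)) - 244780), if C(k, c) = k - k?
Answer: 123383/122267 ≈ 1.0091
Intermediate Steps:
C(k, c) = 0
(-54006 - 192760)/((246 + 97*C(5, -9)) - 244780) = (-54006 - 192760)/((246 + 97*0) - 244780) = -246766/((246 + 0) - 244780) = -246766/(246 - 244780) = -246766/(-244534) = -246766*(-1/244534) = 123383/122267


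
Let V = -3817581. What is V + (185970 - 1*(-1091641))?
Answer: -2539970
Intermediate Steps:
V + (185970 - 1*(-1091641)) = -3817581 + (185970 - 1*(-1091641)) = -3817581 + (185970 + 1091641) = -3817581 + 1277611 = -2539970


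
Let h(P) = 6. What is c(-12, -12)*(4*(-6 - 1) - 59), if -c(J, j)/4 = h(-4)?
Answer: 2088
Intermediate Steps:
c(J, j) = -24 (c(J, j) = -4*6 = -24)
c(-12, -12)*(4*(-6 - 1) - 59) = -24*(4*(-6 - 1) - 59) = -24*(4*(-7) - 59) = -24*(-28 - 59) = -24*(-87) = 2088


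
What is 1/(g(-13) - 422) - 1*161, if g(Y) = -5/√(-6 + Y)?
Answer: -544770999/3383621 - 5*I*√19/3383621 ≈ -161.0 - 6.4412e-6*I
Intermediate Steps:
g(Y) = -5/√(-6 + Y)
1/(g(-13) - 422) - 1*161 = 1/(-5/√(-6 - 13) - 422) - 1*161 = 1/(-(-5)*I*√19/19 - 422) - 161 = 1/(5*I*√19/19 - 422) - 161 = 1/(-422 + 5*I*√19/19) - 161 = -161 + 1/(-422 + 5*I*√19/19)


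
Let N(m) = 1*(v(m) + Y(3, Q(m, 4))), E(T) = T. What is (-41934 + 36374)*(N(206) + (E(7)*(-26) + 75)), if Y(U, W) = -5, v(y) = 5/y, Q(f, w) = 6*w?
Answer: 64126260/103 ≈ 6.2259e+5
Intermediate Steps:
N(m) = -5 + 5/m (N(m) = 1*(5/m - 5) = 1*(-5 + 5/m) = -5 + 5/m)
(-41934 + 36374)*(N(206) + (E(7)*(-26) + 75)) = (-41934 + 36374)*((-5 + 5/206) + (7*(-26) + 75)) = -5560*((-5 + 5*(1/206)) + (-182 + 75)) = -5560*((-5 + 5/206) - 107) = -5560*(-1025/206 - 107) = -5560*(-23067/206) = 64126260/103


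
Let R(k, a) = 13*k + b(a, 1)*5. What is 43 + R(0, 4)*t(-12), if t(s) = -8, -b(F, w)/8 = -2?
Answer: -597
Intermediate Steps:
b(F, w) = 16 (b(F, w) = -8*(-2) = 16)
R(k, a) = 80 + 13*k (R(k, a) = 13*k + 16*5 = 13*k + 80 = 80 + 13*k)
43 + R(0, 4)*t(-12) = 43 + (80 + 13*0)*(-8) = 43 + (80 + 0)*(-8) = 43 + 80*(-8) = 43 - 640 = -597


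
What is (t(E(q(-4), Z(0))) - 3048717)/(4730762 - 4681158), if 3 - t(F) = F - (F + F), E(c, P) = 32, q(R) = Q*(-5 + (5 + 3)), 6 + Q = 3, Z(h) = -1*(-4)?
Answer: -1524341/24802 ≈ -61.460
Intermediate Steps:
Z(h) = 4
Q = -3 (Q = -6 + 3 = -3)
q(R) = -9 (q(R) = -3*(-5 + (5 + 3)) = -3*(-5 + 8) = -3*3 = -9)
t(F) = 3 + F (t(F) = 3 - (F - (F + F)) = 3 - (F - 2*F) = 3 - (-1)*F = 3 + F)
(t(E(q(-4), Z(0))) - 3048717)/(4730762 - 4681158) = ((3 + 32) - 3048717)/(4730762 - 4681158) = (35 - 3048717)/49604 = -3048682*1/49604 = -1524341/24802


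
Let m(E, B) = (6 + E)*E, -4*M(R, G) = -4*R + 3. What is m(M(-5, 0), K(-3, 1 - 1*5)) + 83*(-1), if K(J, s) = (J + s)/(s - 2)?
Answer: -1351/16 ≈ -84.438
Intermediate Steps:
M(R, G) = -¾ + R (M(R, G) = -(-4*R + 3)/4 = -(3 - 4*R)/4 = -¾ + R)
K(J, s) = (J + s)/(-2 + s)
m(E, B) = E*(6 + E)
m(M(-5, 0), K(-3, 1 - 1*5)) + 83*(-1) = (-¾ - 5)*(6 + (-¾ - 5)) + 83*(-1) = -23*(6 - 23/4)/4 - 83 = -23/4*¼ - 83 = -23/16 - 83 = -1351/16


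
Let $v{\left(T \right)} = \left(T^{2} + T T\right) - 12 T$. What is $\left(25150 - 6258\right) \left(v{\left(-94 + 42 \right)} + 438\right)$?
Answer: $122231240$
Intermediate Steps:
$v{\left(T \right)} = - 12 T + 2 T^{2}$ ($v{\left(T \right)} = \left(T^{2} + T^{2}\right) - 12 T = 2 T^{2} - 12 T = - 12 T + 2 T^{2}$)
$\left(25150 - 6258\right) \left(v{\left(-94 + 42 \right)} + 438\right) = \left(25150 - 6258\right) \left(2 \left(-94 + 42\right) \left(-6 + \left(-94 + 42\right)\right) + 438\right) = 18892 \left(2 \left(-52\right) \left(-6 - 52\right) + 438\right) = 18892 \left(2 \left(-52\right) \left(-58\right) + 438\right) = 18892 \left(6032 + 438\right) = 18892 \cdot 6470 = 122231240$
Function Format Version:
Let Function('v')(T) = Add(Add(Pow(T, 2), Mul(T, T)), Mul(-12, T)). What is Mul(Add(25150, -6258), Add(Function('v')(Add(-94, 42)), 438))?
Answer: 122231240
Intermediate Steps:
Function('v')(T) = Add(Mul(-12, T), Mul(2, Pow(T, 2))) (Function('v')(T) = Add(Add(Pow(T, 2), Pow(T, 2)), Mul(-12, T)) = Add(Mul(2, Pow(T, 2)), Mul(-12, T)) = Add(Mul(-12, T), Mul(2, Pow(T, 2))))
Mul(Add(25150, -6258), Add(Function('v')(Add(-94, 42)), 438)) = Mul(Add(25150, -6258), Add(Mul(2, Add(-94, 42), Add(-6, Add(-94, 42))), 438)) = Mul(18892, Add(Mul(2, -52, Add(-6, -52)), 438)) = Mul(18892, Add(Mul(2, -52, -58), 438)) = Mul(18892, Add(6032, 438)) = Mul(18892, 6470) = 122231240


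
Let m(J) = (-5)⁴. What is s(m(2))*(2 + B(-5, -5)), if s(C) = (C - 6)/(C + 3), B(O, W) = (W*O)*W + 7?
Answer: -17951/157 ≈ -114.34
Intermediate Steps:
m(J) = 625
B(O, W) = 7 + O*W² (B(O, W) = (O*W)*W + 7 = O*W² + 7 = 7 + O*W²)
s(C) = (-6 + C)/(3 + C)
s(m(2))*(2 + B(-5, -5)) = ((-6 + 625)/(3 + 625))*(2 + (7 - 5*(-5)²)) = (619/628)*(2 + (7 - 5*25)) = ((1/628)*619)*(2 + (7 - 125)) = 619*(2 - 118)/628 = (619/628)*(-116) = -17951/157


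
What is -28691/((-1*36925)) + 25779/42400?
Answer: 86735519/62624800 ≈ 1.3850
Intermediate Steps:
-28691/((-1*36925)) + 25779/42400 = -28691/(-36925) + 25779*(1/42400) = -28691*(-1/36925) + 25779/42400 = 28691/36925 + 25779/42400 = 86735519/62624800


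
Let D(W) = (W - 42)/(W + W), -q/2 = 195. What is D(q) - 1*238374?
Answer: -15494274/65 ≈ -2.3837e+5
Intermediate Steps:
q = -390 (q = -2*195 = -390)
D(W) = (-42 + W)/(2*W) (D(W) = (-42 + W)/((2*W)) = (-42 + W)*(1/(2*W)) = (-42 + W)/(2*W))
D(q) - 1*238374 = (½)*(-42 - 390)/(-390) - 1*238374 = (½)*(-1/390)*(-432) - 238374 = 36/65 - 238374 = -15494274/65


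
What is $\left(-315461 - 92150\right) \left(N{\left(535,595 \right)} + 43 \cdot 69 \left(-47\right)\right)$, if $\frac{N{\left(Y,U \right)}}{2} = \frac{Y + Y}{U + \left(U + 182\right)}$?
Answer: $\frac{19496226522392}{343} \approx 5.684 \cdot 10^{10}$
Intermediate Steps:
$N{\left(Y,U \right)} = \frac{4 Y}{182 + 2 U}$ ($N{\left(Y,U \right)} = 2 \frac{Y + Y}{U + \left(U + 182\right)} = 2 \frac{2 Y}{U + \left(182 + U\right)} = 2 \frac{2 Y}{182 + 2 U} = \frac{4 Y}{182 + 2 U}$)
$\left(-315461 - 92150\right) \left(N{\left(535,595 \right)} + 43 \cdot 69 \left(-47\right)\right) = \left(-315461 - 92150\right) \left(2 \cdot 535 \frac{1}{91 + 595} + 43 \cdot 69 \left(-47\right)\right) = - 407611 \left(2 \cdot 535 \cdot \frac{1}{686} + 2967 \left(-47\right)\right) = - 407611 \left(2 \cdot 535 \cdot \frac{1}{686} - 139449\right) = - 407611 \left(\frac{535}{343} - 139449\right) = \left(-407611\right) \left(- \frac{47830472}{343}\right) = \frac{19496226522392}{343}$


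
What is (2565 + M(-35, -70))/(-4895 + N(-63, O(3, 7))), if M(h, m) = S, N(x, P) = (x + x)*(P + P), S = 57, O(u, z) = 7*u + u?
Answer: -2622/10943 ≈ -0.23961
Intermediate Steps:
O(u, z) = 8*u
N(x, P) = 4*P*x (N(x, P) = (2*x)*(2*P) = 4*P*x)
M(h, m) = 57
(2565 + M(-35, -70))/(-4895 + N(-63, O(3, 7))) = (2565 + 57)/(-4895 + 4*(8*3)*(-63)) = 2622/(-4895 + 4*24*(-63)) = 2622/(-4895 - 6048) = 2622/(-10943) = 2622*(-1/10943) = -2622/10943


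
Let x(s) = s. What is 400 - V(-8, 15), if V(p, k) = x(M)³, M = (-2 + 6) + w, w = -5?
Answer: 401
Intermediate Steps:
M = -1 (M = (-2 + 6) - 5 = 4 - 5 = -1)
V(p, k) = -1 (V(p, k) = (-1)³ = -1)
400 - V(-8, 15) = 400 - 1*(-1) = 400 + 1 = 401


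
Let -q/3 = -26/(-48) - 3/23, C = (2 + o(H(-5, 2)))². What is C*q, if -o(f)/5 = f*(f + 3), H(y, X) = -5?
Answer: -65376/23 ≈ -2842.4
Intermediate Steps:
o(f) = -5*f*(3 + f) (o(f) = -5*f*(f + 3) = -5*f*(3 + f))
C = 2304 (C = (2 - 5*(-5)*(3 - 5))² = (2 - 5*(-5)*(-2))² = (2 - 50)² = (-48)² = 2304)
q = -227/184 (q = -3*(-26/(-48) - 3/23) = -3*(-26*(-1/48) - 3*1/23) = -3*(13/24 - 3/23) = -3*227/552 = -227/184 ≈ -1.2337)
C*q = 2304*(-227/184) = -65376/23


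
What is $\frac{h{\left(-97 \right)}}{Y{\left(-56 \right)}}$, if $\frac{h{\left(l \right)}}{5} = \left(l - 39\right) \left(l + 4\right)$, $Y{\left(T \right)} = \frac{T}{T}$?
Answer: $63240$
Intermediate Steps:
$Y{\left(T \right)} = 1$
$h{\left(l \right)} = 5 \left(-39 + l\right) \left(4 + l\right)$ ($h{\left(l \right)} = 5 \left(l - 39\right) \left(l + 4\right) = 5 \left(-39 + l\right) \left(4 + l\right)$)
$\frac{h{\left(-97 \right)}}{Y{\left(-56 \right)}} = \frac{-780 - -16975 + 5 \left(-97\right)^{2}}{1} = \left(-780 + 16975 + 5 \cdot 9409\right) 1 = \left(-780 + 16975 + 47045\right) 1 = 63240 \cdot 1 = 63240$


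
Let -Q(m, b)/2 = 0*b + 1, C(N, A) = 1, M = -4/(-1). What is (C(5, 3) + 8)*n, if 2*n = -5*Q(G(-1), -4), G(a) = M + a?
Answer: 45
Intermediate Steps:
M = 4 (M = -4*(-1) = 4)
G(a) = 4 + a
Q(m, b) = -2 (Q(m, b) = -2*(0*b + 1) = -2*(0 + 1) = -2*1 = -2)
n = 5 (n = (-5*(-2))/2 = (1/2)*10 = 5)
(C(5, 3) + 8)*n = (1 + 8)*5 = 9*5 = 45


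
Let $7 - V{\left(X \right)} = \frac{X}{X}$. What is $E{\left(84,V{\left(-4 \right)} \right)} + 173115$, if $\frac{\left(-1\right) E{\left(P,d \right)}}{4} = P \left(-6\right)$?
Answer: $175131$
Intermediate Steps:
$V{\left(X \right)} = 6$ ($V{\left(X \right)} = 7 - \frac{X}{X} = 7 - 1 = 6$)
$E{\left(P,d \right)} = 24 P$ ($E{\left(P,d \right)} = - 4 P \left(-6\right) = - 4 \left(- 6 P\right) = 24 P$)
$E{\left(84,V{\left(-4 \right)} \right)} + 173115 = 24 \cdot 84 + 173115 = 2016 + 173115 = 175131$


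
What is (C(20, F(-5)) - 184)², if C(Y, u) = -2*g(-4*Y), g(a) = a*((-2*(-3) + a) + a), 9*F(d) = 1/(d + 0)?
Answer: 616230976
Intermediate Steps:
F(d) = 1/(9*d) (F(d) = 1/(9*(d + 0)) = 1/(9*d))
g(a) = a*(6 + 2*a) (g(a) = a*((6 + a) + a) = a*(6 + 2*a))
C(Y, u) = 16*Y*(3 - 4*Y) (C(Y, u) = -4*(-4*Y)*(3 - 4*Y) = -(-16)*Y*(3 - 4*Y) = 16*Y*(3 - 4*Y))
(C(20, F(-5)) - 184)² = (16*20*(3 - 4*20) - 184)² = (16*20*(3 - 80) - 184)² = (16*20*(-77) - 184)² = (-24640 - 184)² = (-24824)² = 616230976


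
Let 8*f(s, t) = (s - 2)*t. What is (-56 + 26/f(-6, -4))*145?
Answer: -14355/2 ≈ -7177.5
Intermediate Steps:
f(s, t) = t*(-2 + s)/8 (f(s, t) = ((s - 2)*t)/8 = ((-2 + s)*t)/8 = (t*(-2 + s))/8 = t*(-2 + s)/8)
(-56 + 26/f(-6, -4))*145 = (-56 + 26/(((⅛)*(-4)*(-2 - 6))))*145 = (-56 + 26/(((⅛)*(-4)*(-8))))*145 = (-56 + 26/4)*145 = (-56 + 26*(¼))*145 = (-56 + 13/2)*145 = -99/2*145 = -14355/2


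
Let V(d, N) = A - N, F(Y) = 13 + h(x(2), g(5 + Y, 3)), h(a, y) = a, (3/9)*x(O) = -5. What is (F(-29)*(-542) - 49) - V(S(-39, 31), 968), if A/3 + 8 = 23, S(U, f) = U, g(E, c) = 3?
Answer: 1958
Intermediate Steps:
x(O) = -15 (x(O) = 3*(-5) = -15)
A = 45 (A = -24 + 3*23 = -24 + 69 = 45)
F(Y) = -2 (F(Y) = 13 - 15 = -2)
V(d, N) = 45 - N
(F(-29)*(-542) - 49) - V(S(-39, 31), 968) = (-2*(-542) - 49) - (45 - 1*968) = (1084 - 49) - (45 - 968) = 1035 - 1*(-923) = 1035 + 923 = 1958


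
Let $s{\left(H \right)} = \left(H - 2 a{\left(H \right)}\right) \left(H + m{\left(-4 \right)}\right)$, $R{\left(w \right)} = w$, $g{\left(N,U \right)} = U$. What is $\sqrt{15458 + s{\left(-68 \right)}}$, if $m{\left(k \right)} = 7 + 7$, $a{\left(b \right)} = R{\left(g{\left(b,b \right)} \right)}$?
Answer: $\sqrt{11786} \approx 108.56$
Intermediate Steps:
$a{\left(b \right)} = b$
$m{\left(k \right)} = 14$
$s{\left(H \right)} = - H \left(14 + H\right)$ ($s{\left(H \right)} = \left(H - 2 H\right) \left(H + 14\right) = - H \left(14 + H\right)$)
$\sqrt{15458 + s{\left(-68 \right)}} = \sqrt{15458 - 68 \left(-14 - -68\right)} = \sqrt{15458 - 68 \left(-14 + 68\right)} = \sqrt{15458 - 3672} = \sqrt{11786}$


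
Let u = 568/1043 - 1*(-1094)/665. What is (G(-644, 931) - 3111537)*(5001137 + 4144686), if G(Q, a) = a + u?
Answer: -2818872323053821712/99085 ≈ -2.8449e+13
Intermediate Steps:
u = 216966/99085 (u = 568*(1/1043) + 1094*(1/665) = 568/1043 + 1094/665 = 216966/99085 ≈ 2.1897)
G(Q, a) = 216966/99085 + a (G(Q, a) = a + 216966/99085 = 216966/99085 + a)
(G(-644, 931) - 3111537)*(5001137 + 4144686) = ((216966/99085 + 931) - 3111537)*(5001137 + 4144686) = (92465101/99085 - 3111537)*9145823 = -308214178544/99085*9145823 = -2818872323053821712/99085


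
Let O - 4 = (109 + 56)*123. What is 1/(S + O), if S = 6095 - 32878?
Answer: -1/6484 ≈ -0.00015423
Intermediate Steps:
S = -26783
O = 20299 (O = 4 + (109 + 56)*123 = 4 + 165*123 = 4 + 20295 = 20299)
1/(S + O) = 1/(-26783 + 20299) = 1/(-6484) = -1/6484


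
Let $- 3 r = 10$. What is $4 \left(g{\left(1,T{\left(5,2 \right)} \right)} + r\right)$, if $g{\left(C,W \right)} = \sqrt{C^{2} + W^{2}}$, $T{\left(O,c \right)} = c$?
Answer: $- \frac{40}{3} + 4 \sqrt{5} \approx -4.3891$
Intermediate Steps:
$r = - \frac{10}{3}$ ($r = \left(- \frac{1}{3}\right) 10 = - \frac{10}{3} \approx -3.3333$)
$4 \left(g{\left(1,T{\left(5,2 \right)} \right)} + r\right) = 4 \left(\sqrt{1^{2} + 2^{2}} - \frac{10}{3}\right) = 4 \left(\sqrt{1 + 4} - \frac{10}{3}\right) = 4 \left(\sqrt{5} - \frac{10}{3}\right) = 4 \left(- \frac{10}{3} + \sqrt{5}\right) = - \frac{40}{3} + 4 \sqrt{5}$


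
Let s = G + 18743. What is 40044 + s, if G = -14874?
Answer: 43913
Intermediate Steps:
s = 3869 (s = -14874 + 18743 = 3869)
40044 + s = 40044 + 3869 = 43913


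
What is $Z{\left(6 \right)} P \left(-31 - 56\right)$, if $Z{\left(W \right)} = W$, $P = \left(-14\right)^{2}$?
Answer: $-102312$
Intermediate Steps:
$P = 196$
$Z{\left(6 \right)} P \left(-31 - 56\right) = 6 \cdot 196 \left(-31 - 56\right) = 1176 \left(-87\right) = -102312$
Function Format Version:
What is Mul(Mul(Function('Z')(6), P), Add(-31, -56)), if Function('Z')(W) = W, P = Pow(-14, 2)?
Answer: -102312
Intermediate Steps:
P = 196
Mul(Mul(Function('Z')(6), P), Add(-31, -56)) = Mul(Mul(6, 196), Add(-31, -56)) = Mul(1176, -87) = -102312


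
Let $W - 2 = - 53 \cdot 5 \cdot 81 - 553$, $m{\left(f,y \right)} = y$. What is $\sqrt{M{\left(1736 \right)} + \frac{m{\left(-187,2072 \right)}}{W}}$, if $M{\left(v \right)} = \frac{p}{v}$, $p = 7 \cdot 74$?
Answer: $\frac{\sqrt{23230191}}{10664} \approx 0.45197$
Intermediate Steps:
$p = 518$
$W = -22016$ ($W = 2 - \left(553 + 53 \cdot 5 \cdot 81\right) = 2 - 22018 = -22016$)
$M{\left(v \right)} = \frac{518}{v}$
$\sqrt{M{\left(1736 \right)} + \frac{m{\left(-187,2072 \right)}}{W}} = \sqrt{\frac{518}{1736} + \frac{2072}{-22016}} = \sqrt{518 \cdot \frac{1}{1736} + 2072 \left(- \frac{1}{22016}\right)} = \sqrt{\frac{37}{124} - \frac{259}{2752}} = \sqrt{\frac{17427}{85312}} = \frac{\sqrt{23230191}}{10664}$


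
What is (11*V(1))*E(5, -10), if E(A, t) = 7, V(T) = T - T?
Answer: 0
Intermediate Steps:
V(T) = 0
(11*V(1))*E(5, -10) = (11*0)*7 = 0*7 = 0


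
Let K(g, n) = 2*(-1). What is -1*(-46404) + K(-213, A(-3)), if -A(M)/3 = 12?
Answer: 46402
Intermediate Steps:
A(M) = -36 (A(M) = -3*12 = -36)
K(g, n) = -2
-1*(-46404) + K(-213, A(-3)) = -1*(-46404) - 2 = 46404 - 2 = 46402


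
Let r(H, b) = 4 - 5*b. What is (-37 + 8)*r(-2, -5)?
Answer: -841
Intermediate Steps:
(-37 + 8)*r(-2, -5) = (-37 + 8)*(4 - 5*(-5)) = -29*(4 + 25) = -29*29 = -841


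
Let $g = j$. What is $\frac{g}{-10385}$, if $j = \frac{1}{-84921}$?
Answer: $\frac{1}{881904585} \approx 1.1339 \cdot 10^{-9}$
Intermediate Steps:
$j = - \frac{1}{84921} \approx -1.1776 \cdot 10^{-5}$
$g = - \frac{1}{84921} \approx -1.1776 \cdot 10^{-5}$
$\frac{g}{-10385} = - \frac{1}{84921 \left(-10385\right)} = \left(- \frac{1}{84921}\right) \left(- \frac{1}{10385}\right) = \frac{1}{881904585}$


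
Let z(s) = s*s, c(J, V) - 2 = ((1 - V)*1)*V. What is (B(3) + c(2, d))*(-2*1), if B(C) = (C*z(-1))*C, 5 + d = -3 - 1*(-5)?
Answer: 2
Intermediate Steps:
d = -3 (d = -5 + (-3 - 1*(-5)) = -5 + (-3 + 5) = -5 + 2 = -3)
c(J, V) = 2 + V*(1 - V) (c(J, V) = 2 + ((1 - V)*1)*V = 2 + (1 - V)*V = 2 + V*(1 - V))
z(s) = s²
B(C) = C² (B(C) = (C*(-1)²)*C = (C*1)*C = C*C = C²)
(B(3) + c(2, d))*(-2*1) = (3² + (2 - 3 - 1*(-3)²))*(-2*1) = (9 + (2 - 3 - 1*9))*(-2) = (9 + (2 - 3 - 9))*(-2) = (9 - 10)*(-2) = -1*(-2) = 2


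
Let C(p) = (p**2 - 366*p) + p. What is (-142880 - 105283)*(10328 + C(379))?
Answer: -3879780342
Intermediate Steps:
C(p) = p**2 - 365*p
(-142880 - 105283)*(10328 + C(379)) = (-142880 - 105283)*(10328 + 379*(-365 + 379)) = -248163*(10328 + 379*14) = -248163*(10328 + 5306) = -248163*15634 = -3879780342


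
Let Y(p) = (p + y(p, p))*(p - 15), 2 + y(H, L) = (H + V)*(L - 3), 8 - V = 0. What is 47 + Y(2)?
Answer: 177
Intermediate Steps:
V = 8 (V = 8 - 1*0 = 8 + 0 = 8)
y(H, L) = -2 + (-3 + L)*(8 + H) (y(H, L) = -2 + (H + 8)*(L - 3) = -2 + (8 + H)*(-3 + L) = -2 + (-3 + L)*(8 + H))
Y(p) = (-15 + p)*(-26 + p² + 6*p) (Y(p) = (p + (-26 - 3*p + 8*p + p*p))*(p - 15) = (p + (-26 - 3*p + 8*p + p²))*(-15 + p) = (p + (-26 + p² + 5*p))*(-15 + p) = (-26 + p² + 6*p)*(-15 + p) = (-15 + p)*(-26 + p² + 6*p))
47 + Y(2) = 47 + (390 + 2³ - 116*2 - 9*2²) = 47 + (390 + 8 - 232 - 9*4) = 47 + (390 + 8 - 232 - 36) = 47 + 130 = 177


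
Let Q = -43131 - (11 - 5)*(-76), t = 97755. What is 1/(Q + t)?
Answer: 1/55080 ≈ 1.8155e-5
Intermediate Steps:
Q = -42675 (Q = -43131 - 6*(-76) = -43131 - 1*(-456) = -43131 + 456 = -42675)
1/(Q + t) = 1/(-42675 + 97755) = 1/55080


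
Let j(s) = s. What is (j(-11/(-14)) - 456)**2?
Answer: 40615129/196 ≈ 2.0722e+5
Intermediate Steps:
(j(-11/(-14)) - 456)**2 = (-11/(-14) - 456)**2 = (-11*(-1/14) - 456)**2 = (11/14 - 456)**2 = (-6373/14)**2 = 40615129/196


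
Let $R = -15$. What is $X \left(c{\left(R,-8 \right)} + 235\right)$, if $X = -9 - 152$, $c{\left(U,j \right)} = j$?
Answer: $-36547$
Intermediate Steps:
$X = -161$
$X \left(c{\left(R,-8 \right)} + 235\right) = - 161 \left(-8 + 235\right) = \left(-161\right) 227 = -36547$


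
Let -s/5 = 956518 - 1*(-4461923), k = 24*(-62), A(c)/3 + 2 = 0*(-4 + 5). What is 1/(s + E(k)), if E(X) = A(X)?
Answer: -1/27092211 ≈ -3.6911e-8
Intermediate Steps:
A(c) = -6 (A(c) = -6 + 3*(0*(-4 + 5)) = -6 + 3*(0*1) = -6 + 3*0 = -6 + 0 = -6)
k = -1488
s = -27092205 (s = -5*(956518 - 1*(-4461923)) = -5*(956518 + 4461923) = -5*5418441 = -27092205)
E(X) = -6
1/(s + E(k)) = 1/(-27092205 - 6) = 1/(-27092211) = -1/27092211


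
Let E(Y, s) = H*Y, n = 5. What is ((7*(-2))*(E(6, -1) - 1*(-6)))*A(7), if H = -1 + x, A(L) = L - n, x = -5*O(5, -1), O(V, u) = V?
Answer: 4200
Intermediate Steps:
x = -25 (x = -5*5 = -25)
A(L) = -5 + L (A(L) = L - 1*5 = L - 5 = -5 + L)
H = -26 (H = -1 - 25 = -26)
E(Y, s) = -26*Y
((7*(-2))*(E(6, -1) - 1*(-6)))*A(7) = ((7*(-2))*(-26*6 - 1*(-6)))*(-5 + 7) = -14*(-156 + 6)*2 = -14*(-150)*2 = 2100*2 = 4200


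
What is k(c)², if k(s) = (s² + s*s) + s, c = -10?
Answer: 36100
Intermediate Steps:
k(s) = s + 2*s² (k(s) = (s² + s²) + s = 2*s² + s = s + 2*s²)
k(c)² = (-10*(1 + 2*(-10)))² = (-10*(1 - 20))² = (-10*(-19))² = 190² = 36100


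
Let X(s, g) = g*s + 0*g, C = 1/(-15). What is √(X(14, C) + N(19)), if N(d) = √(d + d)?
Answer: √(-210 + 225*√38)/15 ≈ 2.2872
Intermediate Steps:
C = -1/15 ≈ -0.066667
X(s, g) = g*s (X(s, g) = g*s + 0 = g*s)
N(d) = √2*√d (N(d) = √(2*d) = √2*√d)
√(X(14, C) + N(19)) = √(-1/15*14 + √2*√19) = √(-14/15 + √38)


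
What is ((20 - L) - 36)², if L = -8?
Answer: 64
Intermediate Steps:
((20 - L) - 36)² = ((20 - 1*(-8)) - 36)² = ((20 + 8) - 36)² = (28 - 36)² = (-8)² = 64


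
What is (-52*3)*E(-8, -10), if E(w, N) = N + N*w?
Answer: -10920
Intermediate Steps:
(-52*3)*E(-8, -10) = (-52*3)*(-10*(1 - 8)) = -(-1560)*(-7) = -156*70 = -10920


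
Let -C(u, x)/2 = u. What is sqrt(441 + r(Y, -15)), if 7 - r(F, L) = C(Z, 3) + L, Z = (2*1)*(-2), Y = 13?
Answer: sqrt(455) ≈ 21.331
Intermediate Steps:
Z = -4 (Z = 2*(-2) = -4)
C(u, x) = -2*u
r(F, L) = -1 - L (r(F, L) = 7 - (-2*(-4) + L) = 7 - (8 + L) = 7 + (-8 - L) = -1 - L)
sqrt(441 + r(Y, -15)) = sqrt(441 + (-1 - 1*(-15))) = sqrt(441 + (-1 + 15)) = sqrt(441 + 14) = sqrt(455)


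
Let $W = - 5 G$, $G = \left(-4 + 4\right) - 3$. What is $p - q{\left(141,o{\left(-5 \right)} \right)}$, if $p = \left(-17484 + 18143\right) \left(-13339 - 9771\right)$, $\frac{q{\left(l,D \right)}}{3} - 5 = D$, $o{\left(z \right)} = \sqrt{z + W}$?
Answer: $-15229505 - 3 \sqrt{10} \approx -1.523 \cdot 10^{7}$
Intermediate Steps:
$G = -3$ ($G = 0 - 3 = -3$)
$W = 15$ ($W = \left(-5\right) \left(-3\right) = 15$)
$o{\left(z \right)} = \sqrt{15 + z}$ ($o{\left(z \right)} = \sqrt{z + 15} = \sqrt{15 + z}$)
$q{\left(l,D \right)} = 15 + 3 D$
$p = -15229490$ ($p = 659 \left(-23110\right) = -15229490$)
$p - q{\left(141,o{\left(-5 \right)} \right)} = -15229490 - \left(15 + 3 \sqrt{15 - 5}\right) = -15229490 - \left(15 + 3 \sqrt{10}\right) = -15229505 - 3 \sqrt{10}$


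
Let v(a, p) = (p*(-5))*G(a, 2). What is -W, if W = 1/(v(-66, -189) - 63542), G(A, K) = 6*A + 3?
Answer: 1/434927 ≈ 2.2992e-6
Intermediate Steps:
G(A, K) = 3 + 6*A
v(a, p) = -5*p*(3 + 6*a) (v(a, p) = (p*(-5))*(3 + 6*a) = (-5*p)*(3 + 6*a) = -5*p*(3 + 6*a))
W = -1/434927 (W = 1/(-15*(-189)*(1 + 2*(-66)) - 63542) = 1/(-15*(-189)*(1 - 132) - 63542) = 1/(-15*(-189)*(-131) - 63542) = 1/(-371385 - 63542) = 1/(-434927) = -1/434927 ≈ -2.2992e-6)
-W = -1*(-1/434927) = 1/434927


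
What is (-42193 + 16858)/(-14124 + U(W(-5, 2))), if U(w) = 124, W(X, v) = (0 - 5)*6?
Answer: 5067/2800 ≈ 1.8096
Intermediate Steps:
W(X, v) = -30 (W(X, v) = -5*6 = -30)
(-42193 + 16858)/(-14124 + U(W(-5, 2))) = (-42193 + 16858)/(-14124 + 124) = -25335/(-14000) = -25335*(-1/14000) = 5067/2800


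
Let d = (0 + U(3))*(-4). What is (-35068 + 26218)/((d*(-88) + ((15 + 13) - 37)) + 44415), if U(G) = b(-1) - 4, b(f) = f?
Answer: -4425/21323 ≈ -0.20752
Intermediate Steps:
U(G) = -5 (U(G) = -1 - 4 = -5)
d = 20 (d = (0 - 5)*(-4) = -5*(-4) = 20)
(-35068 + 26218)/((d*(-88) + ((15 + 13) - 37)) + 44415) = (-35068 + 26218)/((20*(-88) + ((15 + 13) - 37)) + 44415) = -8850/((-1760 + (28 - 37)) + 44415) = -8850/((-1760 - 9) + 44415) = -8850/(-1769 + 44415) = -8850/42646 = -8850*1/42646 = -4425/21323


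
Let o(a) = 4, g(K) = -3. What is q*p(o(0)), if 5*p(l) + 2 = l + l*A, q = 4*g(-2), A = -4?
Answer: 168/5 ≈ 33.600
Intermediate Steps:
q = -12 (q = 4*(-3) = -12)
p(l) = -⅖ - 3*l/5 (p(l) = -⅖ + (l + l*(-4))/5 = -⅖ + (l - 4*l)/5 = -⅖ + (-3*l)/5 = -⅖ - 3*l/5)
q*p(o(0)) = -12*(-⅖ - ⅗*4) = -12*(-⅖ - 12/5) = -12*(-14/5) = 168/5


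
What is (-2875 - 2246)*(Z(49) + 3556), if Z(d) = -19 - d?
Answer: -17862048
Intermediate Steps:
(-2875 - 2246)*(Z(49) + 3556) = (-2875 - 2246)*((-19 - 1*49) + 3556) = -5121*((-19 - 49) + 3556) = -5121*(-68 + 3556) = -5121*3488 = -17862048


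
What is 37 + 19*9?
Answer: 208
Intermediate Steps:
37 + 19*9 = 37 + 171 = 208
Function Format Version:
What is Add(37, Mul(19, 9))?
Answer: 208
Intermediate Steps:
Add(37, Mul(19, 9)) = Add(37, 171) = 208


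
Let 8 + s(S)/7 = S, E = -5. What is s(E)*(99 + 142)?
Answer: -21931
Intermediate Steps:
s(S) = -56 + 7*S
s(E)*(99 + 142) = (-56 + 7*(-5))*(99 + 142) = (-56 - 35)*241 = -91*241 = -21931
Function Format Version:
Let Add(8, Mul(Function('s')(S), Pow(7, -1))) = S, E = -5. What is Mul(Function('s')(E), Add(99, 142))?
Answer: -21931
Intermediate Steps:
Function('s')(S) = Add(-56, Mul(7, S))
Mul(Function('s')(E), Add(99, 142)) = Mul(Add(-56, Mul(7, -5)), Add(99, 142)) = Mul(Add(-56, -35), 241) = Mul(-91, 241) = -21931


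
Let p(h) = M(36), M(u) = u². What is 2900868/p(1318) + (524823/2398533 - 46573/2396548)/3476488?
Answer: 402566878121147137934779/179851918126450112928 ≈ 2238.3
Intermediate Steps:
p(h) = 1296 (p(h) = 36² = 1296)
2900868/p(1318) + (524823/2398533 - 46573/2396548)/3476488 = 2900868/1296 + (524823/2398533 - 46573/2396548)/3476488 = 2900868*(1/1296) + (524823*(1/2398533) - 46573*1/2396548)*(1/3476488) = 241739/108 + (174941/799511 - 46573/2396548)*(1/3476488) = 241739/108 + (382018877865/1916066488028)*(1/3476488) = 241739/108 + 382018877865/6661182152831485664 = 402566878121147137934779/179851918126450112928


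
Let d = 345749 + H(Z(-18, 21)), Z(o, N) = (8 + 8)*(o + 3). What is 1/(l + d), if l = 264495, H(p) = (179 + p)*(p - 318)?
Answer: 1/644282 ≈ 1.5521e-6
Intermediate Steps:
Z(o, N) = 48 + 16*o (Z(o, N) = 16*(3 + o) = 48 + 16*o)
H(p) = (-318 + p)*(179 + p) (H(p) = (179 + p)*(-318 + p) = (-318 + p)*(179 + p))
d = 379787 (d = 345749 + (-56922 + (48 + 16*(-18))² - 139*(48 + 16*(-18))) = 345749 + (-56922 + (48 - 288)² - 139*(48 - 288)) = 345749 + (-56922 + (-240)² - 139*(-240)) = 345749 + (-56922 + 57600 + 33360) = 345749 + 34038 = 379787)
1/(l + d) = 1/(264495 + 379787) = 1/644282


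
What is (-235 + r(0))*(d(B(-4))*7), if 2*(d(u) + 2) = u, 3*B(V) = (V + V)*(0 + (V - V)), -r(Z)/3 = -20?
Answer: 2450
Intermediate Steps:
r(Z) = 60 (r(Z) = -3*(-20) = 60)
B(V) = 0 (B(V) = ((V + V)*(0 + (V - V)))/3 = ((2*V)*(0 + 0))/3 = ((2*V)*0)/3 = (1/3)*0 = 0)
d(u) = -2 + u/2
(-235 + r(0))*(d(B(-4))*7) = (-235 + 60)*((-2 + (1/2)*0)*7) = -175*(-2 + 0)*7 = -(-350)*7 = -175*(-14) = 2450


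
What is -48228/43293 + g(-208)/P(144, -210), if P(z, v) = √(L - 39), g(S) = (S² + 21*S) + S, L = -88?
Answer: -16076/14431 - 38688*I*√127/127 ≈ -1.114 - 3433.0*I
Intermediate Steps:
g(S) = S² + 22*S
P(z, v) = I*√127 (P(z, v) = √(-88 - 39) = √(-127) = I*√127)
-48228/43293 + g(-208)/P(144, -210) = -48228/43293 + (-208*(22 - 208))/((I*√127)) = -48228*1/43293 + (-208*(-186))*(-I*√127/127) = -16076/14431 + 38688*(-I*√127/127) = -16076/14431 - 38688*I*√127/127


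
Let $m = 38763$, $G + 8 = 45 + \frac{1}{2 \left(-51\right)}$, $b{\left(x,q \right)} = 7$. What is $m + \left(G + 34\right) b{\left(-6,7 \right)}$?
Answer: $\frac{4004513}{102} \approx 39260.0$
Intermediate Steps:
$G = \frac{3773}{102}$ ($G = -8 + \left(45 + \frac{1}{2 \left(-51\right)}\right) = -8 + \left(45 + \frac{1}{2} \left(- \frac{1}{51}\right)\right) = -8 + \left(45 - \frac{1}{102}\right) = -8 + \frac{4589}{102} = \frac{3773}{102} \approx 36.99$)
$m + \left(G + 34\right) b{\left(-6,7 \right)} = 38763 + \left(\frac{3773}{102} + 34\right) 7 = 38763 + \frac{7241}{102} \cdot 7 = 38763 + \frac{50687}{102} = \frac{4004513}{102}$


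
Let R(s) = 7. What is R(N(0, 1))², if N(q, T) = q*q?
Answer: 49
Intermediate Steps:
N(q, T) = q²
R(N(0, 1))² = 7² = 49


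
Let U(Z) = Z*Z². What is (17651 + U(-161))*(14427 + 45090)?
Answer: -247330630710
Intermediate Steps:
U(Z) = Z³
(17651 + U(-161))*(14427 + 45090) = (17651 + (-161)³)*(14427 + 45090) = (17651 - 4173281)*59517 = -4155630*59517 = -247330630710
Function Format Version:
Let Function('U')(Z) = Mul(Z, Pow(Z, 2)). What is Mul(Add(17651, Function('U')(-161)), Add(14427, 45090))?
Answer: -247330630710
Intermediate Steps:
Function('U')(Z) = Pow(Z, 3)
Mul(Add(17651, Function('U')(-161)), Add(14427, 45090)) = Mul(Add(17651, Pow(-161, 3)), Add(14427, 45090)) = Mul(Add(17651, -4173281), 59517) = Mul(-4155630, 59517) = -247330630710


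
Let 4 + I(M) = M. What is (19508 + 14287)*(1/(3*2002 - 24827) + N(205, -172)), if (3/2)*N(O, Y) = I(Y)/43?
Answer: -74631988065/809303 ≈ -92218.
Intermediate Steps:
I(M) = -4 + M
N(O, Y) = -8/129 + 2*Y/129 (N(O, Y) = 2*((-4 + Y)/43)/3 = 2*((-4 + Y)*(1/43))/3 = 2*(-4/43 + Y/43)/3 = -8/129 + 2*Y/129)
(19508 + 14287)*(1/(3*2002 - 24827) + N(205, -172)) = (19508 + 14287)*(1/(3*2002 - 24827) + (-8/129 + (2/129)*(-172))) = 33795*(1/(6006 - 24827) + (-8/129 - 8/3)) = 33795*(1/(-18821) - 352/129) = 33795*(-1/18821 - 352/129) = 33795*(-6625121/2427909) = -74631988065/809303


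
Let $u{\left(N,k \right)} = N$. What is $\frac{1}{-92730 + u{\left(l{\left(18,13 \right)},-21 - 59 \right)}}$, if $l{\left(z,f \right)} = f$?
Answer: $- \frac{1}{92717} \approx -1.0786 \cdot 10^{-5}$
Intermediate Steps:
$\frac{1}{-92730 + u{\left(l{\left(18,13 \right)},-21 - 59 \right)}} = \frac{1}{-92730 + 13} = \frac{1}{-92717} = - \frac{1}{92717}$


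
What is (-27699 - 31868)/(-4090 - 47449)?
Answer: 59567/51539 ≈ 1.1558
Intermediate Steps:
(-27699 - 31868)/(-4090 - 47449) = -59567/(-51539) = -59567*(-1/51539) = 59567/51539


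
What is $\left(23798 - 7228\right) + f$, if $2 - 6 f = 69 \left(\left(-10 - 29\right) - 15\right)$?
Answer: $\frac{51574}{3} \approx 17191.0$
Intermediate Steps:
$f = \frac{1864}{3}$ ($f = \frac{1}{3} - \frac{69 \left(\left(-10 - 29\right) - 15\right)}{6} = \frac{1}{3} - \frac{69 \left(-39 - 15\right)}{6} = \frac{1}{3} - \frac{69 \left(-54\right)}{6} = \frac{1}{3} - -621 = \frac{1}{3} + 621 = \frac{1864}{3} \approx 621.33$)
$\left(23798 - 7228\right) + f = \left(23798 - 7228\right) + \frac{1864}{3} = 16570 + \frac{1864}{3} = \frac{51574}{3}$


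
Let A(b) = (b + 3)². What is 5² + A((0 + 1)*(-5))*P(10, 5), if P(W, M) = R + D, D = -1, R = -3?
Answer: 9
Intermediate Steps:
P(W, M) = -4 (P(W, M) = -3 - 1 = -4)
A(b) = (3 + b)²
5² + A((0 + 1)*(-5))*P(10, 5) = 5² + (3 + (0 + 1)*(-5))²*(-4) = 25 + (3 + 1*(-5))²*(-4) = 25 + (3 - 5)²*(-4) = 25 + (-2)²*(-4) = 25 + 4*(-4) = 25 - 16 = 9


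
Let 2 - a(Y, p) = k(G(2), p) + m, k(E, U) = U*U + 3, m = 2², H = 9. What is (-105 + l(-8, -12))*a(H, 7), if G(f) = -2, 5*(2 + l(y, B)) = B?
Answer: 29538/5 ≈ 5907.6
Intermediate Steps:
l(y, B) = -2 + B/5
m = 4
k(E, U) = 3 + U² (k(E, U) = U² + 3 = 3 + U²)
a(Y, p) = -5 - p² (a(Y, p) = 2 - ((3 + p²) + 4) = 2 - (7 + p²) = 2 + (-7 - p²) = -5 - p²)
(-105 + l(-8, -12))*a(H, 7) = (-105 + (-2 + (⅕)*(-12)))*(-5 - 1*7²) = (-105 + (-2 - 12/5))*(-5 - 1*49) = (-105 - 22/5)*(-5 - 49) = -547/5*(-54) = 29538/5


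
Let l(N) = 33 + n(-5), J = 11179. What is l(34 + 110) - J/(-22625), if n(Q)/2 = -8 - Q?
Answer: 622054/22625 ≈ 27.494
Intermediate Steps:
n(Q) = -16 - 2*Q (n(Q) = 2*(-8 - Q) = -16 - 2*Q)
l(N) = 27 (l(N) = 33 + (-16 - 2*(-5)) = 33 + (-16 + 10) = 33 - 6 = 27)
l(34 + 110) - J/(-22625) = 27 - 11179/(-22625) = 27 - 11179*(-1)/22625 = 27 - 1*(-11179/22625) = 27 + 11179/22625 = 622054/22625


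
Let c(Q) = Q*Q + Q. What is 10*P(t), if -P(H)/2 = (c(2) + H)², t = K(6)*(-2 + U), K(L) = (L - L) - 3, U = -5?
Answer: -14580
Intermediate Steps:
c(Q) = Q + Q² (c(Q) = Q² + Q = Q + Q²)
K(L) = -3 (K(L) = 0 - 3 = -3)
t = 21 (t = -3*(-2 - 5) = -3*(-7) = 21)
P(H) = -2*(6 + H)² (P(H) = -2*(2*(1 + 2) + H)² = -2*(2*3 + H)² = -2*(6 + H)²)
10*P(t) = 10*(-2*(6 + 21)²) = 10*(-2*27²) = 10*(-2*729) = 10*(-1458) = -14580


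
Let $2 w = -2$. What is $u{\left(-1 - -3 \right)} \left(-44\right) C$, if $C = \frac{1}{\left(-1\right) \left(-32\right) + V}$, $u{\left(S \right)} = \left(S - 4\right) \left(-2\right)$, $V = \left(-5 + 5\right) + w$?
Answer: $- \frac{176}{31} \approx -5.6774$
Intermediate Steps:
$w = -1$ ($w = \frac{1}{2} \left(-2\right) = -1$)
$V = -1$ ($V = \left(-5 + 5\right) - 1 = 0 - 1 = -1$)
$u{\left(S \right)} = 8 - 2 S$ ($u{\left(S \right)} = \left(-4 + S\right) \left(-2\right) = 8 - 2 S$)
$C = \frac{1}{31}$ ($C = \frac{1}{\left(-1\right) \left(-32\right) - 1} = \frac{1}{32 - 1} = \frac{1}{31} \approx 0.032258$)
$u{\left(-1 - -3 \right)} \left(-44\right) C = \left(8 - 2 \left(-1 - -3\right)\right) \left(-44\right) \frac{1}{31} = \left(8 - 2 \left(-1 + 3\right)\right) \left(-44\right) \frac{1}{31} = \left(8 - 4\right) \left(-44\right) \frac{1}{31} = 4 \left(-44\right) \frac{1}{31} = \left(-176\right) \frac{1}{31} = - \frac{176}{31}$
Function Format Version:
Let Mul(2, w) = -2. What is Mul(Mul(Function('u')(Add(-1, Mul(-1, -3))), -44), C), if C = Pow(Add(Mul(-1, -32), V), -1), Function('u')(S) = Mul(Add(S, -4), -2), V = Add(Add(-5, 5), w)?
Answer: Rational(-176, 31) ≈ -5.6774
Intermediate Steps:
w = -1 (w = Mul(Rational(1, 2), -2) = -1)
V = -1 (V = Add(Add(-5, 5), -1) = Add(0, -1) = -1)
Function('u')(S) = Add(8, Mul(-2, S)) (Function('u')(S) = Mul(Add(-4, S), -2) = Add(8, Mul(-2, S)))
C = Rational(1, 31) (C = Pow(Add(Mul(-1, -32), -1), -1) = Pow(Add(32, -1), -1) = Pow(31, -1) = Rational(1, 31) ≈ 0.032258)
Mul(Mul(Function('u')(Add(-1, Mul(-1, -3))), -44), C) = Mul(Mul(Add(8, Mul(-2, Add(-1, Mul(-1, -3)))), -44), Rational(1, 31)) = Mul(Mul(Add(8, Mul(-2, Add(-1, 3))), -44), Rational(1, 31)) = Mul(Mul(Add(8, Mul(-2, 2)), -44), Rational(1, 31)) = Mul(Mul(Add(8, -4), -44), Rational(1, 31)) = Mul(Mul(4, -44), Rational(1, 31)) = Mul(-176, Rational(1, 31)) = Rational(-176, 31)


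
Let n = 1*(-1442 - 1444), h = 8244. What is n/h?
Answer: -481/1374 ≈ -0.35007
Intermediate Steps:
n = -2886 (n = 1*(-2886) = -2886)
n/h = -2886/8244 = -2886*1/8244 = -481/1374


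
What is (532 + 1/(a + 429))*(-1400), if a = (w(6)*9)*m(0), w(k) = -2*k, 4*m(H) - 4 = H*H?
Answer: -239082200/321 ≈ -7.4480e+5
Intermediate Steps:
m(H) = 1 + H**2/4 (m(H) = 1 + (H*H)/4 = 1 + H**2/4)
a = -108 (a = (-2*6*9)*(1 + (1/4)*0**2) = (-12*9)*(1 + (1/4)*0) = -108*(1 + 0) = -108*1 = -108)
(532 + 1/(a + 429))*(-1400) = (532 + 1/(-108 + 429))*(-1400) = (532 + 1/321)*(-1400) = (170773/321)*(-1400) = -239082200/321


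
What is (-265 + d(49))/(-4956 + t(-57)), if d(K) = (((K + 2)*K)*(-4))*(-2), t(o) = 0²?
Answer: -19727/4956 ≈ -3.9804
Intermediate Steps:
t(o) = 0
d(K) = 8*K*(2 + K) (d(K) = (((2 + K)*K)*(-4))*(-2) = ((K*(2 + K))*(-4))*(-2) = -4*K*(2 + K)*(-2) = 8*K*(2 + K))
(-265 + d(49))/(-4956 + t(-57)) = (-265 + 8*49*(2 + 49))/(-4956 + 0) = (-265 + 8*49*51)/(-4956) = (-265 + 19992)*(-1/4956) = 19727*(-1/4956) = -19727/4956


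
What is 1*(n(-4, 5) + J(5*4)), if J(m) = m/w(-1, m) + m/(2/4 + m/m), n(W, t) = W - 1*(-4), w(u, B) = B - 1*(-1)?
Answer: 100/7 ≈ 14.286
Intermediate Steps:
w(u, B) = 1 + B (w(u, B) = B + 1 = 1 + B)
n(W, t) = 4 + W (n(W, t) = W + 4 = 4 + W)
J(m) = 2*m/3 + m/(1 + m) (J(m) = m/(1 + m) + m/(2/4 + m/m) = m/(1 + m) + m/(2*(1/4) + 1) = m/(1 + m) + m/(1/2 + 1) = m/(1 + m) + m/(3/2) = m/(1 + m) + m*(2/3) = m/(1 + m) + 2*m/3 = 2*m/3 + m/(1 + m))
1*(n(-4, 5) + J(5*4)) = 1*((4 - 4) + (5*4)*(5 + 2*(5*4))/(3*(1 + 5*4))) = 1*(0 + (1/3)*20*(5 + 2*20)/(1 + 20)) = 1*(0 + (1/3)*20*(5 + 40)/21) = 1*(0 + (1/3)*20*(1/21)*45) = 1*(0 + 100/7) = 1*(100/7) = 100/7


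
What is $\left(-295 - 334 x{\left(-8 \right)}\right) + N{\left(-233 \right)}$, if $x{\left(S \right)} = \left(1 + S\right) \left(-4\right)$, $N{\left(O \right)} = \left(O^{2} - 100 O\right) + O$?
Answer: $67709$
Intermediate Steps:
$N{\left(O \right)} = O^{2} - 99 O$
$x{\left(S \right)} = -4 - 4 S$
$\left(-295 - 334 x{\left(-8 \right)}\right) + N{\left(-233 \right)} = \left(-295 - 334 \left(-4 - -32\right)\right) - 233 \left(-99 - 233\right) = \left(-295 - 334 \left(-4 + 32\right)\right) - -77356 = \left(-295 - 9352\right) + 77356 = -9647 + 77356 = 67709$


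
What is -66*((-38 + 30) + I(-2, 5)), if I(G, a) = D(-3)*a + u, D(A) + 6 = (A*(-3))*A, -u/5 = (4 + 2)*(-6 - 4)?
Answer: -8382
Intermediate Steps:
u = 300 (u = -5*(4 + 2)*(-6 - 4) = -30*(-10) = -5*(-60) = 300)
D(A) = -6 - 3*A² (D(A) = -6 + (A*(-3))*A = -6 + (-3*A)*A = -6 - 3*A²)
I(G, a) = 300 - 33*a (I(G, a) = (-6 - 3*(-3)²)*a + 300 = (-6 - 3*9)*a + 300 = (-6 - 27)*a + 300 = -33*a + 300 = 300 - 33*a)
-66*((-38 + 30) + I(-2, 5)) = -66*((-38 + 30) + (300 - 33*5)) = -66*(-8 + (300 - 165)) = -66*(-8 + 135) = -66*127 = -8382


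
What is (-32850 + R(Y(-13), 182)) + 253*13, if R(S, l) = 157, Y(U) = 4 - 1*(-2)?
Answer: -29404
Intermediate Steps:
Y(U) = 6 (Y(U) = 4 + 2 = 6)
(-32850 + R(Y(-13), 182)) + 253*13 = (-32850 + 157) + 253*13 = -32693 + 3289 = -29404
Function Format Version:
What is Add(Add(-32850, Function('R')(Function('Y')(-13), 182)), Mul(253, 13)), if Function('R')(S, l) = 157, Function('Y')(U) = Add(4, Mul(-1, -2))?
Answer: -29404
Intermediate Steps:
Function('Y')(U) = 6 (Function('Y')(U) = Add(4, 2) = 6)
Add(Add(-32850, Function('R')(Function('Y')(-13), 182)), Mul(253, 13)) = Add(Add(-32850, 157), Mul(253, 13)) = Add(-32693, 3289) = -29404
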